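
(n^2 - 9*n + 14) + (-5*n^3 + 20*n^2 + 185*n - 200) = -5*n^3 + 21*n^2 + 176*n - 186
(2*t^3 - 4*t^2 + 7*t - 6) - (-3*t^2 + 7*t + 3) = 2*t^3 - t^2 - 9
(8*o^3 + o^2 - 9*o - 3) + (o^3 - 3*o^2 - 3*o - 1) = 9*o^3 - 2*o^2 - 12*o - 4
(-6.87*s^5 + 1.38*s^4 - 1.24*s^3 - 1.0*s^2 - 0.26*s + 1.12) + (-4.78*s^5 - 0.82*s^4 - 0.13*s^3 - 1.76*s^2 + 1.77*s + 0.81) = -11.65*s^5 + 0.56*s^4 - 1.37*s^3 - 2.76*s^2 + 1.51*s + 1.93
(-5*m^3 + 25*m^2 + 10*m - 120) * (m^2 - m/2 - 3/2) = -5*m^5 + 55*m^4/2 + 5*m^3 - 325*m^2/2 + 45*m + 180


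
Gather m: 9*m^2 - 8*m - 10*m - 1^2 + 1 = 9*m^2 - 18*m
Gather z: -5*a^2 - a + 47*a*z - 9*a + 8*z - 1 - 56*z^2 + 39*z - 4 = -5*a^2 - 10*a - 56*z^2 + z*(47*a + 47) - 5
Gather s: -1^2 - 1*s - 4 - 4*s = -5*s - 5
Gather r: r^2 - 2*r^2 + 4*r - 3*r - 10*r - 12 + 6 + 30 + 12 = -r^2 - 9*r + 36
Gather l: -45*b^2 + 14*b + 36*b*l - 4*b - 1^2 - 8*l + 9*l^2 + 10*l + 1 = -45*b^2 + 10*b + 9*l^2 + l*(36*b + 2)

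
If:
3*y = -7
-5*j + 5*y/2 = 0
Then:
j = -7/6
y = -7/3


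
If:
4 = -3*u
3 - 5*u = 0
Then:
No Solution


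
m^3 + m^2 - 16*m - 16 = (m - 4)*(m + 1)*(m + 4)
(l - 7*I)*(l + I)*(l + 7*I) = l^3 + I*l^2 + 49*l + 49*I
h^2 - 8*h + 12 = (h - 6)*(h - 2)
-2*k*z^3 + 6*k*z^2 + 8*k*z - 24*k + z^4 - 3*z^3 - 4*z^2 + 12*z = (-2*k + z)*(z - 3)*(z - 2)*(z + 2)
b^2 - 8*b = b*(b - 8)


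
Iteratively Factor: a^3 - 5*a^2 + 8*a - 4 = (a - 2)*(a^2 - 3*a + 2) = (a - 2)^2*(a - 1)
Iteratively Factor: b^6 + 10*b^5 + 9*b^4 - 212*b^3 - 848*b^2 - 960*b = (b + 4)*(b^5 + 6*b^4 - 15*b^3 - 152*b^2 - 240*b) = (b - 5)*(b + 4)*(b^4 + 11*b^3 + 40*b^2 + 48*b) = b*(b - 5)*(b + 4)*(b^3 + 11*b^2 + 40*b + 48) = b*(b - 5)*(b + 4)^2*(b^2 + 7*b + 12) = b*(b - 5)*(b + 4)^3*(b + 3)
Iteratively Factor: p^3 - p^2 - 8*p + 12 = (p + 3)*(p^2 - 4*p + 4) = (p - 2)*(p + 3)*(p - 2)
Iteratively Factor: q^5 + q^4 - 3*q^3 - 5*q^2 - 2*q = (q - 2)*(q^4 + 3*q^3 + 3*q^2 + q) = (q - 2)*(q + 1)*(q^3 + 2*q^2 + q) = (q - 2)*(q + 1)^2*(q^2 + q) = (q - 2)*(q + 1)^3*(q)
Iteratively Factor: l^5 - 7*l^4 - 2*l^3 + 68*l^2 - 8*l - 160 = (l + 2)*(l^4 - 9*l^3 + 16*l^2 + 36*l - 80) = (l + 2)^2*(l^3 - 11*l^2 + 38*l - 40) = (l - 2)*(l + 2)^2*(l^2 - 9*l + 20) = (l - 5)*(l - 2)*(l + 2)^2*(l - 4)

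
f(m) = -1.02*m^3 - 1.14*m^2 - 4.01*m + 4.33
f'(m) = -3.06*m^2 - 2.28*m - 4.01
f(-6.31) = 240.51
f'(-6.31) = -111.46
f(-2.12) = 17.43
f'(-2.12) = -12.93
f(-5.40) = 153.35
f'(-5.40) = -80.93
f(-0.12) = 4.80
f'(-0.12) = -3.78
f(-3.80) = 59.08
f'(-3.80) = -39.53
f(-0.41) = 5.85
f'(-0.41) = -3.59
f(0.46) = 2.14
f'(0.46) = -5.71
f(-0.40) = 5.82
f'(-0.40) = -3.59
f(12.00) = -1970.51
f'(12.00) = -472.01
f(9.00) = -867.68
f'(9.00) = -272.39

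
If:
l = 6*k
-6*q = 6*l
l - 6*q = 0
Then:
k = 0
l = 0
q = 0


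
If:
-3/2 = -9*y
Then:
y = 1/6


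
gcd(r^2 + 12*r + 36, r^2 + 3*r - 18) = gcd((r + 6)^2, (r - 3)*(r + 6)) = r + 6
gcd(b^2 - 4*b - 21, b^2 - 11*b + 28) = b - 7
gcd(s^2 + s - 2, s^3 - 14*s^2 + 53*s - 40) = s - 1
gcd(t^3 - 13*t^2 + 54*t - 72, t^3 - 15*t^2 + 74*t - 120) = t^2 - 10*t + 24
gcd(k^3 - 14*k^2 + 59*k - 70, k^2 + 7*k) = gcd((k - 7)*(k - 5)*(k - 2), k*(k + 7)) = 1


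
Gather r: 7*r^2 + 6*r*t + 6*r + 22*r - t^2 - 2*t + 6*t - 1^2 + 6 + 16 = 7*r^2 + r*(6*t + 28) - t^2 + 4*t + 21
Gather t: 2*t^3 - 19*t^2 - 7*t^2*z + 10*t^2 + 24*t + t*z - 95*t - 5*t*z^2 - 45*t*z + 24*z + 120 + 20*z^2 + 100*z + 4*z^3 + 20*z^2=2*t^3 + t^2*(-7*z - 9) + t*(-5*z^2 - 44*z - 71) + 4*z^3 + 40*z^2 + 124*z + 120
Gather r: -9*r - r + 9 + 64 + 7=80 - 10*r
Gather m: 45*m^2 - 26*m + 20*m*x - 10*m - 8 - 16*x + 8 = 45*m^2 + m*(20*x - 36) - 16*x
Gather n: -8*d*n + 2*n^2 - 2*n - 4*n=2*n^2 + n*(-8*d - 6)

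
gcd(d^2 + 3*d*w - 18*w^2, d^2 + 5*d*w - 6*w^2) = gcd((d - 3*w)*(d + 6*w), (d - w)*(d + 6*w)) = d + 6*w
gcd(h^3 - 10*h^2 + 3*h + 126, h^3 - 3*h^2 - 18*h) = h^2 - 3*h - 18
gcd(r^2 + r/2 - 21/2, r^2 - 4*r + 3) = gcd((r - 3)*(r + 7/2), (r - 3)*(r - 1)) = r - 3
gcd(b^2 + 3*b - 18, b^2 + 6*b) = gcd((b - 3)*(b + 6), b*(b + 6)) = b + 6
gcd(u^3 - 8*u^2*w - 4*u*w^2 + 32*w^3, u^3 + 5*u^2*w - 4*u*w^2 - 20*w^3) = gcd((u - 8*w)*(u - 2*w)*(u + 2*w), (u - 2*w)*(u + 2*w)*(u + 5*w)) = u^2 - 4*w^2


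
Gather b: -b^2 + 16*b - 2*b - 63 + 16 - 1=-b^2 + 14*b - 48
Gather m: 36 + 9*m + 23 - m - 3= 8*m + 56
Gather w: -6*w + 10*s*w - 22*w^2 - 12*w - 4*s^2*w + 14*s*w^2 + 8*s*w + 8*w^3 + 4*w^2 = 8*w^3 + w^2*(14*s - 18) + w*(-4*s^2 + 18*s - 18)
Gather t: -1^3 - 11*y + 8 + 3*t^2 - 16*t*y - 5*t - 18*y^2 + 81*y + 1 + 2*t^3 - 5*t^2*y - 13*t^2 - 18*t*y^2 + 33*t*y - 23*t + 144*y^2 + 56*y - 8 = 2*t^3 + t^2*(-5*y - 10) + t*(-18*y^2 + 17*y - 28) + 126*y^2 + 126*y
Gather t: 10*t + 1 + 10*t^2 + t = 10*t^2 + 11*t + 1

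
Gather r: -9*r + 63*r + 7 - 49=54*r - 42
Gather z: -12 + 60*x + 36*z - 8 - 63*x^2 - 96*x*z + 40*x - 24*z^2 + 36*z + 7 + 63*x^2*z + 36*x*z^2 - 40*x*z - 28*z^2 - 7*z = -63*x^2 + 100*x + z^2*(36*x - 52) + z*(63*x^2 - 136*x + 65) - 13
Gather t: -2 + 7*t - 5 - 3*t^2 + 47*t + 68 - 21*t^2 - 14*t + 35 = -24*t^2 + 40*t + 96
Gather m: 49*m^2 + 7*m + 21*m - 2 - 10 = 49*m^2 + 28*m - 12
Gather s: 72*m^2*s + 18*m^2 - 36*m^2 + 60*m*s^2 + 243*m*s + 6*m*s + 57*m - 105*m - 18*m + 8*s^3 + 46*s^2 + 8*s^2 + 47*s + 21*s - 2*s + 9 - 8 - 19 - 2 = -18*m^2 - 66*m + 8*s^3 + s^2*(60*m + 54) + s*(72*m^2 + 249*m + 66) - 20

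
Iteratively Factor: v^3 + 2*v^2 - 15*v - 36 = (v + 3)*(v^2 - v - 12) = (v + 3)^2*(v - 4)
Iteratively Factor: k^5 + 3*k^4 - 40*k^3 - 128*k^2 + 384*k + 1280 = (k - 4)*(k^4 + 7*k^3 - 12*k^2 - 176*k - 320) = (k - 4)*(k + 4)*(k^3 + 3*k^2 - 24*k - 80) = (k - 4)*(k + 4)^2*(k^2 - k - 20) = (k - 5)*(k - 4)*(k + 4)^2*(k + 4)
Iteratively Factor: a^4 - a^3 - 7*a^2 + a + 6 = (a + 1)*(a^3 - 2*a^2 - 5*a + 6) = (a + 1)*(a + 2)*(a^2 - 4*a + 3) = (a - 1)*(a + 1)*(a + 2)*(a - 3)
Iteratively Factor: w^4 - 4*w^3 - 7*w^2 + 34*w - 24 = (w + 3)*(w^3 - 7*w^2 + 14*w - 8) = (w - 2)*(w + 3)*(w^2 - 5*w + 4) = (w - 2)*(w - 1)*(w + 3)*(w - 4)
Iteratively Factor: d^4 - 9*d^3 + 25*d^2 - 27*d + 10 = (d - 1)*(d^3 - 8*d^2 + 17*d - 10) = (d - 5)*(d - 1)*(d^2 - 3*d + 2) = (d - 5)*(d - 2)*(d - 1)*(d - 1)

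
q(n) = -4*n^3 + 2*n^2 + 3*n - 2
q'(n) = -12*n^2 + 4*n + 3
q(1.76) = -12.33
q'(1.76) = -27.13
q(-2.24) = 46.27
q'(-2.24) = -66.17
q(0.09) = -1.72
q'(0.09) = 3.26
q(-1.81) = 22.84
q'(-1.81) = -43.55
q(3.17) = -99.81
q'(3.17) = -104.91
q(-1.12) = 2.77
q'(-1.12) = -16.53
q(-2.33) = 52.47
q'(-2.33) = -71.47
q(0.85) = -0.46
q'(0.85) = -2.27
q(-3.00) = 115.00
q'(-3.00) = -117.00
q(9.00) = -2729.00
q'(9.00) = -933.00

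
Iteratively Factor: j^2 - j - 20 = (j + 4)*(j - 5)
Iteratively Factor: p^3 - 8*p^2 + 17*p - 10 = (p - 2)*(p^2 - 6*p + 5) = (p - 5)*(p - 2)*(p - 1)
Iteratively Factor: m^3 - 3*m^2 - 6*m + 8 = (m - 4)*(m^2 + m - 2) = (m - 4)*(m - 1)*(m + 2)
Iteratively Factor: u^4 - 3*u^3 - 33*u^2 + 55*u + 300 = (u - 5)*(u^3 + 2*u^2 - 23*u - 60) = (u - 5)*(u + 4)*(u^2 - 2*u - 15) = (u - 5)*(u + 3)*(u + 4)*(u - 5)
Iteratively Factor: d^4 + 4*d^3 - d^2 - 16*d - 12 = (d + 2)*(d^3 + 2*d^2 - 5*d - 6) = (d + 2)*(d + 3)*(d^2 - d - 2) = (d - 2)*(d + 2)*(d + 3)*(d + 1)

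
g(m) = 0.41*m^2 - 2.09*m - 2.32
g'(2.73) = 0.15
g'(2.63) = 0.07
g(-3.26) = 8.85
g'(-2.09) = -3.80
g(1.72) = -4.70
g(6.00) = -0.10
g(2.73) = -4.97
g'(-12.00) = -11.93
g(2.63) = -4.98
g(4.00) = -4.12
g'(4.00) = 1.19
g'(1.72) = -0.68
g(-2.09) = 3.84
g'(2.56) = 0.01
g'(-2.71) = -4.31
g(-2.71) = 6.35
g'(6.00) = 2.83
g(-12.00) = 81.80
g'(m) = 0.82*m - 2.09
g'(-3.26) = -4.76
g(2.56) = -4.98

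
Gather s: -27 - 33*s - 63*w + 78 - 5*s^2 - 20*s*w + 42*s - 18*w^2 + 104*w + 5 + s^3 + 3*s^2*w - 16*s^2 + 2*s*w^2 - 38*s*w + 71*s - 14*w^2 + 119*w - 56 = s^3 + s^2*(3*w - 21) + s*(2*w^2 - 58*w + 80) - 32*w^2 + 160*w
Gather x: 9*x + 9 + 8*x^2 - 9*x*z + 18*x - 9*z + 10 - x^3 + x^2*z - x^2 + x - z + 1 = -x^3 + x^2*(z + 7) + x*(28 - 9*z) - 10*z + 20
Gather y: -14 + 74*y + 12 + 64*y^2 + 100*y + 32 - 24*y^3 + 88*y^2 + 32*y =-24*y^3 + 152*y^2 + 206*y + 30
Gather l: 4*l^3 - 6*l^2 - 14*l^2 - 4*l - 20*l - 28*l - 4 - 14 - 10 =4*l^3 - 20*l^2 - 52*l - 28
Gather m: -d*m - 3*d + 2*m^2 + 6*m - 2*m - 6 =-3*d + 2*m^2 + m*(4 - d) - 6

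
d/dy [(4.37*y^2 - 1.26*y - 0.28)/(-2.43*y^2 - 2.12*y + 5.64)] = (-12.3262*y^2 + 47.9328*y - 7.7)/(5.9049*y^4 + 10.3032*y^3 - 22.916*y^2 - 23.9136*y + 31.8096)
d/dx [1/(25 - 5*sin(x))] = cos(x)/(5*(sin(x) - 5)^2)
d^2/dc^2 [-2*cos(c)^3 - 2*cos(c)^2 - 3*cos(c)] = 18*cos(c)^3 + 8*cos(c)^2 - 9*cos(c) - 4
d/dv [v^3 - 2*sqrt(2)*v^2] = v*(3*v - 4*sqrt(2))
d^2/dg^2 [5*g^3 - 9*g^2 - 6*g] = 30*g - 18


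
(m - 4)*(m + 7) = m^2 + 3*m - 28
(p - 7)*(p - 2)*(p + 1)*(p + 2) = p^4 - 6*p^3 - 11*p^2 + 24*p + 28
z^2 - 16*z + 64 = (z - 8)^2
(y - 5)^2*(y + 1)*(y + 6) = y^4 - 3*y^3 - 39*y^2 + 115*y + 150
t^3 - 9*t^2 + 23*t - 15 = (t - 5)*(t - 3)*(t - 1)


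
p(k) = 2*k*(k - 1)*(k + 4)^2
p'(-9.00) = -2750.00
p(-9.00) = 4500.00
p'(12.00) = 20224.00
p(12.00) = 67584.00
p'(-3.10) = 34.09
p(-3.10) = 20.59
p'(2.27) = 350.64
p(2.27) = 226.67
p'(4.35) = 1560.45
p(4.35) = 2032.06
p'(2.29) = 357.60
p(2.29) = 233.75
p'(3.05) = 683.29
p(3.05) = 621.53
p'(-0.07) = -34.04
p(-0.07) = 2.31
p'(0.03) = -31.00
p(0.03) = -0.95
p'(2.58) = 467.52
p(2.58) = 352.99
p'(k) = 2*k*(k - 1)*(2*k + 8) + 2*k*(k + 4)^2 + 2*(k - 1)*(k + 4)^2 = 8*k^3 + 42*k^2 + 32*k - 32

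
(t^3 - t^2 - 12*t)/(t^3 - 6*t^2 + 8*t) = (t + 3)/(t - 2)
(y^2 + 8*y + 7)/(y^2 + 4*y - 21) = (y + 1)/(y - 3)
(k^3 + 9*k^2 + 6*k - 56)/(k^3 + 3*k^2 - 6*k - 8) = (k + 7)/(k + 1)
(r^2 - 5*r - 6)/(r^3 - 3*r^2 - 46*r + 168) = (r + 1)/(r^2 + 3*r - 28)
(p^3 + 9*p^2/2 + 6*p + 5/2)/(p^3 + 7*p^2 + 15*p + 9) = (2*p^2 + 7*p + 5)/(2*(p^2 + 6*p + 9))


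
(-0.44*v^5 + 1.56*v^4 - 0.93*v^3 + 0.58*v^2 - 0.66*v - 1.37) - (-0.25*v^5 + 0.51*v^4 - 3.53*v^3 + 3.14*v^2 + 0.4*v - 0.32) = -0.19*v^5 + 1.05*v^4 + 2.6*v^3 - 2.56*v^2 - 1.06*v - 1.05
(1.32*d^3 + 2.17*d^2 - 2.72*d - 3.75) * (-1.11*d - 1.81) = -1.4652*d^4 - 4.7979*d^3 - 0.9085*d^2 + 9.0857*d + 6.7875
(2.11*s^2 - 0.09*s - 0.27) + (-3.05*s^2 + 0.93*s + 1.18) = -0.94*s^2 + 0.84*s + 0.91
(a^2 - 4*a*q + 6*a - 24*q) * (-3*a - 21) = -3*a^3 + 12*a^2*q - 39*a^2 + 156*a*q - 126*a + 504*q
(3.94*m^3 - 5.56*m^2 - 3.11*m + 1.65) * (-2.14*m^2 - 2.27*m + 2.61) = -8.4316*m^5 + 2.9546*m^4 + 29.56*m^3 - 10.9829*m^2 - 11.8626*m + 4.3065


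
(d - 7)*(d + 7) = d^2 - 49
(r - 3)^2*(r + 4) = r^3 - 2*r^2 - 15*r + 36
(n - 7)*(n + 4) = n^2 - 3*n - 28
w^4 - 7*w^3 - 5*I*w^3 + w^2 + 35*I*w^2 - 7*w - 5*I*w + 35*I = (w - 7)*(w - 5*I)*(w - I)*(w + I)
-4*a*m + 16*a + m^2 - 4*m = (-4*a + m)*(m - 4)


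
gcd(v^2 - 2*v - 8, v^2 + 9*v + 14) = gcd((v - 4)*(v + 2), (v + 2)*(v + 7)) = v + 2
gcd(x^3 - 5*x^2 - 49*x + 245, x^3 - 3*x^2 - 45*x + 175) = x^2 + 2*x - 35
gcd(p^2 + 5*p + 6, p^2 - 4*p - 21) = p + 3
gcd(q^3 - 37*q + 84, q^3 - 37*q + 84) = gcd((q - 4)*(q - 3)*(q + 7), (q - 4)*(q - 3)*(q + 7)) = q^3 - 37*q + 84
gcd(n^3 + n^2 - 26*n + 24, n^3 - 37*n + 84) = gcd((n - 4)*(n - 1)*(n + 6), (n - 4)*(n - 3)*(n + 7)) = n - 4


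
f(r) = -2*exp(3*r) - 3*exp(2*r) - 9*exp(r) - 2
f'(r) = -6*exp(3*r) - 6*exp(2*r) - 9*exp(r)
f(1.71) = -481.50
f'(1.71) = -1247.28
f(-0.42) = -9.78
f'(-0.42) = -10.21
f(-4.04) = -2.16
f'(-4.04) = -0.16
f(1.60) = -363.20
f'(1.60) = -920.83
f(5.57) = -36357521.12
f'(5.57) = -108861218.58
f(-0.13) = -13.57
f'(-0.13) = -16.59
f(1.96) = -932.71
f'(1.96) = -2513.15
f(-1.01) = -5.77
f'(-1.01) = -4.36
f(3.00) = -17599.22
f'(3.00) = -51219.85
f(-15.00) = -2.00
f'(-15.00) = 0.00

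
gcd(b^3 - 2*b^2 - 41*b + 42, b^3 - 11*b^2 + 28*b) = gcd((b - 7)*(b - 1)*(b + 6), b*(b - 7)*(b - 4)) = b - 7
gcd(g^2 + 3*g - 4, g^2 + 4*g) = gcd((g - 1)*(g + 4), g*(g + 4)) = g + 4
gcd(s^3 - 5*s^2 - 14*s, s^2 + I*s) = s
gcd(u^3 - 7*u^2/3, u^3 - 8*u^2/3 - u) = u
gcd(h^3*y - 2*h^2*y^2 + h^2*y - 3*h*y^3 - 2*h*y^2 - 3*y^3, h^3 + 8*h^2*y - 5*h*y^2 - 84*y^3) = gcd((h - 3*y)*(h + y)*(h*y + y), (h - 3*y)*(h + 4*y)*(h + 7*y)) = -h + 3*y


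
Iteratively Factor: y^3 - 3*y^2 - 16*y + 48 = (y - 3)*(y^2 - 16) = (y - 4)*(y - 3)*(y + 4)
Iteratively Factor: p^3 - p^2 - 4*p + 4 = (p - 2)*(p^2 + p - 2) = (p - 2)*(p - 1)*(p + 2)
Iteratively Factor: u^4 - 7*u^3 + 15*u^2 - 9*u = (u - 1)*(u^3 - 6*u^2 + 9*u) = (u - 3)*(u - 1)*(u^2 - 3*u) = (u - 3)^2*(u - 1)*(u)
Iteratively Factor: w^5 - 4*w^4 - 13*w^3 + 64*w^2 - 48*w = (w - 4)*(w^4 - 13*w^2 + 12*w) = (w - 4)*(w + 4)*(w^3 - 4*w^2 + 3*w) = (w - 4)*(w - 1)*(w + 4)*(w^2 - 3*w) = w*(w - 4)*(w - 1)*(w + 4)*(w - 3)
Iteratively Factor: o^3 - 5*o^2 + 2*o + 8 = (o - 2)*(o^2 - 3*o - 4) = (o - 4)*(o - 2)*(o + 1)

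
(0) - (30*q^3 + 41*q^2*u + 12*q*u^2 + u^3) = -30*q^3 - 41*q^2*u - 12*q*u^2 - u^3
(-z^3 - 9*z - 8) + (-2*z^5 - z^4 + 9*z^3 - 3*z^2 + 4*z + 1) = -2*z^5 - z^4 + 8*z^3 - 3*z^2 - 5*z - 7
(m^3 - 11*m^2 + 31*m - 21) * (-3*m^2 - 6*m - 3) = -3*m^5 + 27*m^4 - 30*m^3 - 90*m^2 + 33*m + 63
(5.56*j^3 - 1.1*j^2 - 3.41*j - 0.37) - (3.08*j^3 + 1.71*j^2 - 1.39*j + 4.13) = 2.48*j^3 - 2.81*j^2 - 2.02*j - 4.5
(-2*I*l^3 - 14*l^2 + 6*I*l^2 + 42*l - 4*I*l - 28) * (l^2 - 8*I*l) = -2*I*l^5 - 30*l^4 + 6*I*l^4 + 90*l^3 + 108*I*l^3 - 60*l^2 - 336*I*l^2 + 224*I*l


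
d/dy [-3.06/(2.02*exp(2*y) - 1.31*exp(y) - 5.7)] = (12.3624*exp(y) - 4.0086)*exp(y)/(-2.02*exp(2*y) + 1.31*exp(y) + 5.7)^2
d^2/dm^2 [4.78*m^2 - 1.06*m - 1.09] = 9.56000000000000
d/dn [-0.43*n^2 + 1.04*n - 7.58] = 1.04 - 0.86*n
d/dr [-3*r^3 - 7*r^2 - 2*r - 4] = -9*r^2 - 14*r - 2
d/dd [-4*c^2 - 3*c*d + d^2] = -3*c + 2*d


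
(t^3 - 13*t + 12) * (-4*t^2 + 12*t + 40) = -4*t^5 + 12*t^4 + 92*t^3 - 204*t^2 - 376*t + 480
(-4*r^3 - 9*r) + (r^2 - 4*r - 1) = -4*r^3 + r^2 - 13*r - 1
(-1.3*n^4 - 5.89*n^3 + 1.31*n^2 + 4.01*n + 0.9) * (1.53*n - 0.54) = -1.989*n^5 - 8.3097*n^4 + 5.1849*n^3 + 5.4279*n^2 - 0.7884*n - 0.486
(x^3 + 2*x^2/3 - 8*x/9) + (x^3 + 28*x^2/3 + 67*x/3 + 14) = 2*x^3 + 10*x^2 + 193*x/9 + 14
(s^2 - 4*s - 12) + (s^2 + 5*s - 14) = 2*s^2 + s - 26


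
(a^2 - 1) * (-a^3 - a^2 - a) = -a^5 - a^4 + a^2 + a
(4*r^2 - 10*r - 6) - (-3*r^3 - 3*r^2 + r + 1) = 3*r^3 + 7*r^2 - 11*r - 7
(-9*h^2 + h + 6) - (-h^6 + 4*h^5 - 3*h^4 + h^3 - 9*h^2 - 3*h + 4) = h^6 - 4*h^5 + 3*h^4 - h^3 + 4*h + 2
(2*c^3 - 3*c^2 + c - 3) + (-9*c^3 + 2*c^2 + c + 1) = -7*c^3 - c^2 + 2*c - 2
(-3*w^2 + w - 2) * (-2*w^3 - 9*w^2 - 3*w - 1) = 6*w^5 + 25*w^4 + 4*w^3 + 18*w^2 + 5*w + 2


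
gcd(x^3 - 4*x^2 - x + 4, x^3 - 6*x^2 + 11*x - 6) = x - 1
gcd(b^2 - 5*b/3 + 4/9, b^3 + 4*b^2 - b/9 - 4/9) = b - 1/3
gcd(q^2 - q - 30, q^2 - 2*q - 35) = q + 5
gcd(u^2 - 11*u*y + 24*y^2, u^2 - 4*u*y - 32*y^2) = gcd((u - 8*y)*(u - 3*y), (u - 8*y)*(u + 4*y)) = -u + 8*y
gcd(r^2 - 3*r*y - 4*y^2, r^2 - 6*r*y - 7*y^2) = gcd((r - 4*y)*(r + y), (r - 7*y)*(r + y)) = r + y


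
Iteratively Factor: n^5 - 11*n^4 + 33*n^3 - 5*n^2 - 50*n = (n)*(n^4 - 11*n^3 + 33*n^2 - 5*n - 50) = n*(n - 2)*(n^3 - 9*n^2 + 15*n + 25) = n*(n - 5)*(n - 2)*(n^2 - 4*n - 5) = n*(n - 5)*(n - 2)*(n + 1)*(n - 5)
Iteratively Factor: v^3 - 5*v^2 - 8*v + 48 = (v - 4)*(v^2 - v - 12) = (v - 4)*(v + 3)*(v - 4)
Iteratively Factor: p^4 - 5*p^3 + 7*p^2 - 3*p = (p - 1)*(p^3 - 4*p^2 + 3*p) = (p - 3)*(p - 1)*(p^2 - p) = p*(p - 3)*(p - 1)*(p - 1)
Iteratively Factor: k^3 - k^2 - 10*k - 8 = (k - 4)*(k^2 + 3*k + 2) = (k - 4)*(k + 1)*(k + 2)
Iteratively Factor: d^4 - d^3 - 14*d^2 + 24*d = (d)*(d^3 - d^2 - 14*d + 24) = d*(d - 3)*(d^2 + 2*d - 8) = d*(d - 3)*(d + 4)*(d - 2)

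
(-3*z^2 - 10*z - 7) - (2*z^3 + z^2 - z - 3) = -2*z^3 - 4*z^2 - 9*z - 4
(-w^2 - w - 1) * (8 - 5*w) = 5*w^3 - 3*w^2 - 3*w - 8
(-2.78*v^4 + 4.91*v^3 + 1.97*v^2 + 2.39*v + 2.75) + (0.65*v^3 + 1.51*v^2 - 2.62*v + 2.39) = -2.78*v^4 + 5.56*v^3 + 3.48*v^2 - 0.23*v + 5.14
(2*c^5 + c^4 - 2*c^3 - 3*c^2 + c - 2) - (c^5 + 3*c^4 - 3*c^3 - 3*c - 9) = c^5 - 2*c^4 + c^3 - 3*c^2 + 4*c + 7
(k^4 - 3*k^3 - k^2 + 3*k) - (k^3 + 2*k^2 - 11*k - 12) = k^4 - 4*k^3 - 3*k^2 + 14*k + 12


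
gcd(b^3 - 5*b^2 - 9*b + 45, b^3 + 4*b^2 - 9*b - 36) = b^2 - 9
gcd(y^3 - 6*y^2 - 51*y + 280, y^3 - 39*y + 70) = y^2 + 2*y - 35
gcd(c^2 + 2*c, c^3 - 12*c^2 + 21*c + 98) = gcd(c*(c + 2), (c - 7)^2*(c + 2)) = c + 2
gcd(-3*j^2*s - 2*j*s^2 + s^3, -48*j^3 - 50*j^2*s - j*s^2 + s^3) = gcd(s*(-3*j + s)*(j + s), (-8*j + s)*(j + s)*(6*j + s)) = j + s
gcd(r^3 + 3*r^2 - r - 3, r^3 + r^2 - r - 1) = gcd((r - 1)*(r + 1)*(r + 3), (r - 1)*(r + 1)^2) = r^2 - 1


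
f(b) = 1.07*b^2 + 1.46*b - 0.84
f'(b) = 2.14*b + 1.46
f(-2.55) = 2.39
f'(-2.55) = -4.00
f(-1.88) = 0.20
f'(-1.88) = -2.56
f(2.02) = 6.48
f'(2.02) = 5.78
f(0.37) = -0.15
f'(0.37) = 2.25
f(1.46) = 3.57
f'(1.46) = 4.58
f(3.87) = 20.84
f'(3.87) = 9.74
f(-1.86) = 0.15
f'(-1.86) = -2.52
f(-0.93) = -1.27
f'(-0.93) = -0.53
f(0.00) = -0.84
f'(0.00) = 1.46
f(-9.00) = 72.69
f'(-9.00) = -17.80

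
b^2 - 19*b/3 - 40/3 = (b - 8)*(b + 5/3)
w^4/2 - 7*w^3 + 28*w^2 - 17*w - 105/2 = (w/2 + 1/2)*(w - 7)*(w - 5)*(w - 3)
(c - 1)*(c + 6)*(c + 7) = c^3 + 12*c^2 + 29*c - 42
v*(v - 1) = v^2 - v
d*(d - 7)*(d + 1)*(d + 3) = d^4 - 3*d^3 - 25*d^2 - 21*d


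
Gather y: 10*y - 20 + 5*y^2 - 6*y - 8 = 5*y^2 + 4*y - 28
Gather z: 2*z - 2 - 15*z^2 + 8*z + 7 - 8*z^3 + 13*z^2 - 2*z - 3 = -8*z^3 - 2*z^2 + 8*z + 2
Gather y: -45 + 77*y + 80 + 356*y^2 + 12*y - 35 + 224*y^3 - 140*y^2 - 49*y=224*y^3 + 216*y^2 + 40*y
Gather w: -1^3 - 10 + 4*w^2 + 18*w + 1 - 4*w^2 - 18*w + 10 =0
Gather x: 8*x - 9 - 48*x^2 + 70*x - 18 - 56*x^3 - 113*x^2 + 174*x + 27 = -56*x^3 - 161*x^2 + 252*x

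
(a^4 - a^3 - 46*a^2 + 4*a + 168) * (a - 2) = a^5 - 3*a^4 - 44*a^3 + 96*a^2 + 160*a - 336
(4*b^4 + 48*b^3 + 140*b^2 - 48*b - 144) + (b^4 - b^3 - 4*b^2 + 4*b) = 5*b^4 + 47*b^3 + 136*b^2 - 44*b - 144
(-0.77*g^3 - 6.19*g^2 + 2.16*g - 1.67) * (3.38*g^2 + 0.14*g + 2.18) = -2.6026*g^5 - 21.03*g^4 + 4.7556*g^3 - 18.8364*g^2 + 4.475*g - 3.6406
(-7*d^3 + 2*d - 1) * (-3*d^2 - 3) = 21*d^5 + 15*d^3 + 3*d^2 - 6*d + 3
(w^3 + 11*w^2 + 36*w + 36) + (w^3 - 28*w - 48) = 2*w^3 + 11*w^2 + 8*w - 12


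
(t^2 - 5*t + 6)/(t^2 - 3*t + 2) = (t - 3)/(t - 1)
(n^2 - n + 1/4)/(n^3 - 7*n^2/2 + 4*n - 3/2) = (4*n^2 - 4*n + 1)/(2*(2*n^3 - 7*n^2 + 8*n - 3))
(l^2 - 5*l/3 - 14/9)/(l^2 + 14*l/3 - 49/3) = (l + 2/3)/(l + 7)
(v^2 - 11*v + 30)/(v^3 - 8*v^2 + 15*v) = (v - 6)/(v*(v - 3))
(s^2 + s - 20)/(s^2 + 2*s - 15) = (s - 4)/(s - 3)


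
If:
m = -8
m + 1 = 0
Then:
No Solution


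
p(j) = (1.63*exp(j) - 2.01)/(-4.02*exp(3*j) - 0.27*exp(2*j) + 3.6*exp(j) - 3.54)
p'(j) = (1.63*exp(j) - 2.01)*(12.06*exp(3*j) + 0.54*exp(2*j) - 3.6*exp(j))/(-4.02*exp(3*j) - 0.27*exp(2*j) + 3.6*exp(j) - 3.54)^2 + 1.63*exp(j)/(-4.02*exp(3*j) - 0.27*exp(2*j) + 3.6*exp(j) - 3.54) = (13.1052*exp(3*j) - 23.8005*exp(2*j) - 1.0854*exp(j) + 1.4658)*exp(j)/(16.1604*exp(6*j) + 2.1708*exp(5*j) - 28.8711*exp(4*j) + 26.5176*exp(3*j) + 14.8716*exp(2*j) - 25.488*exp(j) + 12.5316)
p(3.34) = -0.00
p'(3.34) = 0.00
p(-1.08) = 0.58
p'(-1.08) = -0.06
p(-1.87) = 0.59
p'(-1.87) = 0.01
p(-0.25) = 0.26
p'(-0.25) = -0.76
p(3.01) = -0.00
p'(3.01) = 0.00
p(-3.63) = 0.57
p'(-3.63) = 0.00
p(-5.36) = 0.57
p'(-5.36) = 0.00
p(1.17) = -0.03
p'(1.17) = 0.04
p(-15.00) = 0.57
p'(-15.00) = 0.00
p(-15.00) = 0.57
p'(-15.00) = 0.00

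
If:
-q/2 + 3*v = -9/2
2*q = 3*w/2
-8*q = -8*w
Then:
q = 0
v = -3/2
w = 0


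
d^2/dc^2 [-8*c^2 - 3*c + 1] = -16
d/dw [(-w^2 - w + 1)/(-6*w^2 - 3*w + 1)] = (-3*w^2 + 10*w + 2)/(36*w^4 + 36*w^3 - 3*w^2 - 6*w + 1)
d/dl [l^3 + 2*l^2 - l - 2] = 3*l^2 + 4*l - 1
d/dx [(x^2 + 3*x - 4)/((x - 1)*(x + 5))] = 1/(x^2 + 10*x + 25)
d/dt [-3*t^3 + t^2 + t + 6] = -9*t^2 + 2*t + 1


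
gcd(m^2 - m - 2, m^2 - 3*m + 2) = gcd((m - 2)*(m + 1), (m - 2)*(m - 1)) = m - 2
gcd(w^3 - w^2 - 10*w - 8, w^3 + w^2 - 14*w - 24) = w^2 - 2*w - 8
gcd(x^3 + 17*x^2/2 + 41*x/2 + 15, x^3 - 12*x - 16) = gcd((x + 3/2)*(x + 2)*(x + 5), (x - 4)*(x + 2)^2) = x + 2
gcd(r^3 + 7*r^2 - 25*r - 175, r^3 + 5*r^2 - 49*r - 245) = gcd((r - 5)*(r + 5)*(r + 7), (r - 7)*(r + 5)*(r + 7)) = r^2 + 12*r + 35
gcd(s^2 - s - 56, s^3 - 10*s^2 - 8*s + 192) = s - 8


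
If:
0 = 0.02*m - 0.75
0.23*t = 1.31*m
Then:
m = 37.50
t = 213.59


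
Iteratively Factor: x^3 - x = (x - 1)*(x^2 + x) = (x - 1)*(x + 1)*(x)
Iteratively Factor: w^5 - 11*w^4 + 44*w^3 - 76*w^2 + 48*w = (w - 4)*(w^4 - 7*w^3 + 16*w^2 - 12*w) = (w - 4)*(w - 2)*(w^3 - 5*w^2 + 6*w) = (w - 4)*(w - 3)*(w - 2)*(w^2 - 2*w) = w*(w - 4)*(w - 3)*(w - 2)*(w - 2)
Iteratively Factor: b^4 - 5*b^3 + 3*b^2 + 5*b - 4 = (b - 1)*(b^3 - 4*b^2 - b + 4) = (b - 1)^2*(b^2 - 3*b - 4) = (b - 1)^2*(b + 1)*(b - 4)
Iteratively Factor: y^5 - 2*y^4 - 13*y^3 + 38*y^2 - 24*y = (y - 3)*(y^4 + y^3 - 10*y^2 + 8*y) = y*(y - 3)*(y^3 + y^2 - 10*y + 8) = y*(y - 3)*(y - 2)*(y^2 + 3*y - 4) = y*(y - 3)*(y - 2)*(y - 1)*(y + 4)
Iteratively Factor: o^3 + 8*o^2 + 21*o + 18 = (o + 3)*(o^2 + 5*o + 6) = (o + 3)^2*(o + 2)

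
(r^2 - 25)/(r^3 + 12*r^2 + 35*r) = (r - 5)/(r*(r + 7))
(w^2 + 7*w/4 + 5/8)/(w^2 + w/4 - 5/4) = (w + 1/2)/(w - 1)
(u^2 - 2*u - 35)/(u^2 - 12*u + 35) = (u + 5)/(u - 5)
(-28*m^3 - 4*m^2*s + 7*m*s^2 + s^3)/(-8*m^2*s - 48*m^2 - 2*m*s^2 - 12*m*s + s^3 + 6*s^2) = (-14*m^2 + 5*m*s + s^2)/(-4*m*s - 24*m + s^2 + 6*s)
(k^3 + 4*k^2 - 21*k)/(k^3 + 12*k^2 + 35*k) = (k - 3)/(k + 5)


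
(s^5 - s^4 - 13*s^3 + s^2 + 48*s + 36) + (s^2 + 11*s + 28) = s^5 - s^4 - 13*s^3 + 2*s^2 + 59*s + 64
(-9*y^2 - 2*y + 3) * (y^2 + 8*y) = -9*y^4 - 74*y^3 - 13*y^2 + 24*y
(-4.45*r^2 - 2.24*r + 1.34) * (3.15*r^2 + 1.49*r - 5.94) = -14.0175*r^4 - 13.6865*r^3 + 27.3164*r^2 + 15.3022*r - 7.9596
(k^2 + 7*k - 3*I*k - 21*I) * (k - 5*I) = k^3 + 7*k^2 - 8*I*k^2 - 15*k - 56*I*k - 105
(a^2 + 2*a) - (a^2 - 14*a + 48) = 16*a - 48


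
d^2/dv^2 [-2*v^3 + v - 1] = -12*v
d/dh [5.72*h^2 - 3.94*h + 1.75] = 11.44*h - 3.94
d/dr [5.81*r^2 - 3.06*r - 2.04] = 11.62*r - 3.06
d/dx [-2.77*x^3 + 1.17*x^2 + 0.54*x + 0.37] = -8.31*x^2 + 2.34*x + 0.54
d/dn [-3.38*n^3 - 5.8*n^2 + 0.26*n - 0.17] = -10.14*n^2 - 11.6*n + 0.26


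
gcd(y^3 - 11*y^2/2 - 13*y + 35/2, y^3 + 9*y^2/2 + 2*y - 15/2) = y^2 + 3*y/2 - 5/2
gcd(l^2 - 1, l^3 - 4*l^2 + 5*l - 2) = l - 1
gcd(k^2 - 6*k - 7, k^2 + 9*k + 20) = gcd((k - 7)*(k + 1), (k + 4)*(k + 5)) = 1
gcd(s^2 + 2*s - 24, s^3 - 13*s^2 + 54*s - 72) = s - 4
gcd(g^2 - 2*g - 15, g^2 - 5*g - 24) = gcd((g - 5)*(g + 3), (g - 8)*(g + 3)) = g + 3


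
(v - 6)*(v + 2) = v^2 - 4*v - 12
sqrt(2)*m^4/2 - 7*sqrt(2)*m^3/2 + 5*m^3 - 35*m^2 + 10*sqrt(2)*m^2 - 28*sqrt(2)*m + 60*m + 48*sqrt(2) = (m - 4)*(m - 3)*(m + 4*sqrt(2))*(sqrt(2)*m/2 + 1)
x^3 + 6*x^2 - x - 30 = (x - 2)*(x + 3)*(x + 5)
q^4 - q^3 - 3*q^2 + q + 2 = (q - 2)*(q - 1)*(q + 1)^2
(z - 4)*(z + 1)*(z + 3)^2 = z^4 + 3*z^3 - 13*z^2 - 51*z - 36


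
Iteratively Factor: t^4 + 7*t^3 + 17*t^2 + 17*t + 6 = (t + 3)*(t^3 + 4*t^2 + 5*t + 2) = (t + 2)*(t + 3)*(t^2 + 2*t + 1) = (t + 1)*(t + 2)*(t + 3)*(t + 1)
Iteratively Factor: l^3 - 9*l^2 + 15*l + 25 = (l - 5)*(l^2 - 4*l - 5) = (l - 5)^2*(l + 1)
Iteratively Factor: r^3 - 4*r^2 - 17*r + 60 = (r - 3)*(r^2 - r - 20) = (r - 5)*(r - 3)*(r + 4)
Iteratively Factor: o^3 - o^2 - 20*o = (o)*(o^2 - o - 20) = o*(o + 4)*(o - 5)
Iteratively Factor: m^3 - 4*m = (m + 2)*(m^2 - 2*m) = (m - 2)*(m + 2)*(m)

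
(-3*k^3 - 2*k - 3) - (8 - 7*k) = -3*k^3 + 5*k - 11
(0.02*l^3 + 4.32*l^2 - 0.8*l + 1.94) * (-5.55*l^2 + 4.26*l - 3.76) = -0.111*l^5 - 23.8908*l^4 + 22.768*l^3 - 30.4182*l^2 + 11.2724*l - 7.2944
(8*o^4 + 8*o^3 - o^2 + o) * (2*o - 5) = 16*o^5 - 24*o^4 - 42*o^3 + 7*o^2 - 5*o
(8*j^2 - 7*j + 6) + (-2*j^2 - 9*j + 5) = 6*j^2 - 16*j + 11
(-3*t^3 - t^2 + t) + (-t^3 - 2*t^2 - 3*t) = -4*t^3 - 3*t^2 - 2*t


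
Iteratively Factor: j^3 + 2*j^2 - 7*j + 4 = (j - 1)*(j^2 + 3*j - 4) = (j - 1)^2*(j + 4)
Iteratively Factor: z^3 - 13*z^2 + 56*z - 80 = (z - 4)*(z^2 - 9*z + 20) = (z - 5)*(z - 4)*(z - 4)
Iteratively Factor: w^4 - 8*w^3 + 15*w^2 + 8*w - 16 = (w + 1)*(w^3 - 9*w^2 + 24*w - 16) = (w - 1)*(w + 1)*(w^2 - 8*w + 16) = (w - 4)*(w - 1)*(w + 1)*(w - 4)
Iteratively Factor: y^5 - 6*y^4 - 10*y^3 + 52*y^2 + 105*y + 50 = (y + 1)*(y^4 - 7*y^3 - 3*y^2 + 55*y + 50) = (y + 1)*(y + 2)*(y^3 - 9*y^2 + 15*y + 25) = (y - 5)*(y + 1)*(y + 2)*(y^2 - 4*y - 5) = (y - 5)*(y + 1)^2*(y + 2)*(y - 5)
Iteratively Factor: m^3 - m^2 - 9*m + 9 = (m - 1)*(m^2 - 9) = (m - 3)*(m - 1)*(m + 3)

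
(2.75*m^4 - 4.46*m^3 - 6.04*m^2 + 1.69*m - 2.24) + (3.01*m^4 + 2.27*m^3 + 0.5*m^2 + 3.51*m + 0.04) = 5.76*m^4 - 2.19*m^3 - 5.54*m^2 + 5.2*m - 2.2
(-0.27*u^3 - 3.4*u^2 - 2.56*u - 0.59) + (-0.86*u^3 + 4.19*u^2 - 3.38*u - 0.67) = -1.13*u^3 + 0.79*u^2 - 5.94*u - 1.26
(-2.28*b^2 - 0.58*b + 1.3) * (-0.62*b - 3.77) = 1.4136*b^3 + 8.9552*b^2 + 1.3806*b - 4.901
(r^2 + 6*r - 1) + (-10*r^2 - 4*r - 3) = -9*r^2 + 2*r - 4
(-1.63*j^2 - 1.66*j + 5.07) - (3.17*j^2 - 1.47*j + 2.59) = -4.8*j^2 - 0.19*j + 2.48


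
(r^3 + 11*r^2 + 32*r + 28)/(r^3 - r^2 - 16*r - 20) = (r + 7)/(r - 5)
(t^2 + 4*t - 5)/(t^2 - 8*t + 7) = (t + 5)/(t - 7)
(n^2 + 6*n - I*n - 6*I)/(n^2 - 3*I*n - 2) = (n + 6)/(n - 2*I)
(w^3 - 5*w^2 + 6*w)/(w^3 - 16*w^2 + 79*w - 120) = w*(w - 2)/(w^2 - 13*w + 40)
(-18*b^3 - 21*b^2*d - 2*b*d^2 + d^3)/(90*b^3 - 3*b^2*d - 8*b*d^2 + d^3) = (-b - d)/(5*b - d)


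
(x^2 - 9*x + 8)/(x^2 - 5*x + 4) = (x - 8)/(x - 4)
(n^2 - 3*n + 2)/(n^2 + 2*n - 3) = (n - 2)/(n + 3)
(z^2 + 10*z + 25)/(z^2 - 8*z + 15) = (z^2 + 10*z + 25)/(z^2 - 8*z + 15)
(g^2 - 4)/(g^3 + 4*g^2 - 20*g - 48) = (g - 2)/(g^2 + 2*g - 24)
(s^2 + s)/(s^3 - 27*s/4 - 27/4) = 4*s*(s + 1)/(4*s^3 - 27*s - 27)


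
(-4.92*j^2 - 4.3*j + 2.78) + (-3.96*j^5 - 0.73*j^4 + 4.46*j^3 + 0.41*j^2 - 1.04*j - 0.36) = -3.96*j^5 - 0.73*j^4 + 4.46*j^3 - 4.51*j^2 - 5.34*j + 2.42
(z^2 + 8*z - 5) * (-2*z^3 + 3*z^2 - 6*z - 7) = -2*z^5 - 13*z^4 + 28*z^3 - 70*z^2 - 26*z + 35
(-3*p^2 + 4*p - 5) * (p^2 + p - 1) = -3*p^4 + p^3 + 2*p^2 - 9*p + 5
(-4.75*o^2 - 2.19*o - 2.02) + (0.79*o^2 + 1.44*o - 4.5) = -3.96*o^2 - 0.75*o - 6.52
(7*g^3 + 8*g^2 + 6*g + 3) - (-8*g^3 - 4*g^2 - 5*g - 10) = 15*g^3 + 12*g^2 + 11*g + 13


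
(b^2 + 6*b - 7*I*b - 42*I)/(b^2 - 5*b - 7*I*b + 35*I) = (b + 6)/(b - 5)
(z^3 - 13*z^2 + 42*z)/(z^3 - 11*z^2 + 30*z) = (z - 7)/(z - 5)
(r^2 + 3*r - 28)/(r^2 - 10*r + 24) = (r + 7)/(r - 6)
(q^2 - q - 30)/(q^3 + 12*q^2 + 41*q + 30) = (q - 6)/(q^2 + 7*q + 6)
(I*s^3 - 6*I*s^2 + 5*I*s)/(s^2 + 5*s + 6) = I*s*(s^2 - 6*s + 5)/(s^2 + 5*s + 6)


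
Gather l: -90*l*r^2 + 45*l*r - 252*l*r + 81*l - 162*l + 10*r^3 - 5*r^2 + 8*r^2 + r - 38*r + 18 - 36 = l*(-90*r^2 - 207*r - 81) + 10*r^3 + 3*r^2 - 37*r - 18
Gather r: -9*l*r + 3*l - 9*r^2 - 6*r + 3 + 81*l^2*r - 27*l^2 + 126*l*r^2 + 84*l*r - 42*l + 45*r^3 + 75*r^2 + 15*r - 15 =-27*l^2 - 39*l + 45*r^3 + r^2*(126*l + 66) + r*(81*l^2 + 75*l + 9) - 12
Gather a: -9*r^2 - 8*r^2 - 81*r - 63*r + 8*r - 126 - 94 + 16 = -17*r^2 - 136*r - 204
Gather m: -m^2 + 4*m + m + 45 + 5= -m^2 + 5*m + 50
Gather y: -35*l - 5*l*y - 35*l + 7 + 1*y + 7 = -70*l + y*(1 - 5*l) + 14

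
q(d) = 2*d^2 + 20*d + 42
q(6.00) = 234.00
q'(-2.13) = 11.48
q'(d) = 4*d + 20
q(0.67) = 56.30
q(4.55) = 174.40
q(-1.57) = 15.53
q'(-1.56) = 13.76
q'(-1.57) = 13.72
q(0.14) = 44.84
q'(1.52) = 26.08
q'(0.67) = 22.68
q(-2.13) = 8.47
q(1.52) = 77.02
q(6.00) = 234.00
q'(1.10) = 24.40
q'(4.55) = 38.20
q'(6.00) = 44.00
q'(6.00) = 44.00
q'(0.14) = 20.56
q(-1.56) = 15.67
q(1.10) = 66.42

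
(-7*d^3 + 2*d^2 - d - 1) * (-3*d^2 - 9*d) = 21*d^5 + 57*d^4 - 15*d^3 + 12*d^2 + 9*d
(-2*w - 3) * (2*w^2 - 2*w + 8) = -4*w^3 - 2*w^2 - 10*w - 24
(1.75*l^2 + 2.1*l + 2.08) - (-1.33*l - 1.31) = 1.75*l^2 + 3.43*l + 3.39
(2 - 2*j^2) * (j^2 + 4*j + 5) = -2*j^4 - 8*j^3 - 8*j^2 + 8*j + 10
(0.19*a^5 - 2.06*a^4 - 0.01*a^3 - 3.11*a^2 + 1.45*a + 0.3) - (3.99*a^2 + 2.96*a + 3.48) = 0.19*a^5 - 2.06*a^4 - 0.01*a^3 - 7.1*a^2 - 1.51*a - 3.18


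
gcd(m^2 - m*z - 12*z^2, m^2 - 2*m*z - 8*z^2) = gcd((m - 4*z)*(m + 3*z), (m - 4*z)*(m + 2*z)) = -m + 4*z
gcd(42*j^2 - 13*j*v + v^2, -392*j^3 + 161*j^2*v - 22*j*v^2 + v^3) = -7*j + v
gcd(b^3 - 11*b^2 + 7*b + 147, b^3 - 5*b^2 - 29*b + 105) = b - 7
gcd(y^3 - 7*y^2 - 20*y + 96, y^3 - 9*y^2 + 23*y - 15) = y - 3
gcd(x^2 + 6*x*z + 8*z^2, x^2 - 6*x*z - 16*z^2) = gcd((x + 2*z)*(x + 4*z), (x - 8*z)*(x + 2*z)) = x + 2*z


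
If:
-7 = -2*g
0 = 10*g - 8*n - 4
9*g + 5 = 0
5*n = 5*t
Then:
No Solution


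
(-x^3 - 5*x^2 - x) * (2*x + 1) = -2*x^4 - 11*x^3 - 7*x^2 - x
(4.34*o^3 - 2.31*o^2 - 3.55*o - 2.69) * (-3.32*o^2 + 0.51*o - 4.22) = -14.4088*o^5 + 9.8826*o^4 - 7.7069*o^3 + 16.8685*o^2 + 13.6091*o + 11.3518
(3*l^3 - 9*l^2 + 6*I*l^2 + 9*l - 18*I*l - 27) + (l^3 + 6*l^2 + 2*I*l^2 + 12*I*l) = 4*l^3 - 3*l^2 + 8*I*l^2 + 9*l - 6*I*l - 27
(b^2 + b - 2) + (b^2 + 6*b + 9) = 2*b^2 + 7*b + 7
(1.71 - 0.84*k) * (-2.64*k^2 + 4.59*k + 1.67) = 2.2176*k^3 - 8.37*k^2 + 6.4461*k + 2.8557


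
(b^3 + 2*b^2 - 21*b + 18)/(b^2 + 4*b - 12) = (b^2 - 4*b + 3)/(b - 2)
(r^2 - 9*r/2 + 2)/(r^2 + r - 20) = (r - 1/2)/(r + 5)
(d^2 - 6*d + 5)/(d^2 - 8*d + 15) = (d - 1)/(d - 3)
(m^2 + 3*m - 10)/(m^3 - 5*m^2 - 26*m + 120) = (m - 2)/(m^2 - 10*m + 24)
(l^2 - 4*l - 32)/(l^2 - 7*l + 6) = (l^2 - 4*l - 32)/(l^2 - 7*l + 6)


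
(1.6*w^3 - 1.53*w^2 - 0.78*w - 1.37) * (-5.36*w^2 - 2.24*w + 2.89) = -8.576*w^5 + 4.6168*w^4 + 12.232*w^3 + 4.6687*w^2 + 0.8146*w - 3.9593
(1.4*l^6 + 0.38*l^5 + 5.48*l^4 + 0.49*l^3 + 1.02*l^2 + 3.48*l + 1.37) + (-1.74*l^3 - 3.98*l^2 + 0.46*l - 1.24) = 1.4*l^6 + 0.38*l^5 + 5.48*l^4 - 1.25*l^3 - 2.96*l^2 + 3.94*l + 0.13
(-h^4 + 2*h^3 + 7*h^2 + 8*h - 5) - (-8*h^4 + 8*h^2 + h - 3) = 7*h^4 + 2*h^3 - h^2 + 7*h - 2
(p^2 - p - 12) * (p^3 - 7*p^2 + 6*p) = p^5 - 8*p^4 + p^3 + 78*p^2 - 72*p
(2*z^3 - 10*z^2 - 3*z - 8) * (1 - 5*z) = -10*z^4 + 52*z^3 + 5*z^2 + 37*z - 8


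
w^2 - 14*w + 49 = (w - 7)^2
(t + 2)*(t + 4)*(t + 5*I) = t^3 + 6*t^2 + 5*I*t^2 + 8*t + 30*I*t + 40*I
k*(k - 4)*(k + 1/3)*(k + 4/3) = k^4 - 7*k^3/3 - 56*k^2/9 - 16*k/9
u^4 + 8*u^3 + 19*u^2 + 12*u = u*(u + 1)*(u + 3)*(u + 4)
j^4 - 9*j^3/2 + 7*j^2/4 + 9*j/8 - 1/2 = (j - 4)*(j - 1/2)^2*(j + 1/2)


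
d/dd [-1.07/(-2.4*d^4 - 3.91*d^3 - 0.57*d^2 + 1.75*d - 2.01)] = (-10.272*d^3 - 12.5511*d^2 - 1.2198*d + 1.8725)/(2.4*d^4 + 3.91*d^3 + 0.57*d^2 - 1.75*d + 2.01)^2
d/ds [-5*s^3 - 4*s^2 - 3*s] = -15*s^2 - 8*s - 3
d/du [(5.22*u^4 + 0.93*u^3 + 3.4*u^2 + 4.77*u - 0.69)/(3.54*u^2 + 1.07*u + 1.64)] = (36.9576*u^5 + 20.0484*u^4 + 36.2334*u^3 - 8.6722*u^2 + 16.0372*u + 8.5611)/(12.5316*u^4 + 7.5756*u^3 + 12.7561*u^2 + 3.5096*u + 2.6896)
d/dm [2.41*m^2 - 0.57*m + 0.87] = 4.82*m - 0.57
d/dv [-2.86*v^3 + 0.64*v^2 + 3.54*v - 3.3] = -8.58*v^2 + 1.28*v + 3.54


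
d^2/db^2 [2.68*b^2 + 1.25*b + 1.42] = 5.36000000000000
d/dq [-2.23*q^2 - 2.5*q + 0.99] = -4.46*q - 2.5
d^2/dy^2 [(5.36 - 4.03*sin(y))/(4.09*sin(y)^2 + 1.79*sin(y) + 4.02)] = (67.414243*sin(y)^5 - 388.154497*sin(y)^4 - 650.114498*sin(y)^3 + 844.314838*sin(y)^2 + 736.7052*sin(y) - 83.9099959999999)/(4.09*sin(y)^2 + 1.79*sin(y) + 4.02)^3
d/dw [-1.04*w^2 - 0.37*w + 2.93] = -2.08*w - 0.37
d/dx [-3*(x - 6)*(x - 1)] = 21 - 6*x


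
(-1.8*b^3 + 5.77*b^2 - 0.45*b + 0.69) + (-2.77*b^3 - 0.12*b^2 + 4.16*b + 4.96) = -4.57*b^3 + 5.65*b^2 + 3.71*b + 5.65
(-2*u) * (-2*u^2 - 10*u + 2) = 4*u^3 + 20*u^2 - 4*u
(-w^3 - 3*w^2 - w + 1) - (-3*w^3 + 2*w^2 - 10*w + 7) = 2*w^3 - 5*w^2 + 9*w - 6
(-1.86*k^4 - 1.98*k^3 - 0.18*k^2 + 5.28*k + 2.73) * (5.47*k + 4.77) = -10.1742*k^5 - 19.7028*k^4 - 10.4292*k^3 + 28.023*k^2 + 40.1187*k + 13.0221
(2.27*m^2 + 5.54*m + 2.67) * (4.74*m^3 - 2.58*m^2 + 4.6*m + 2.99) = 10.7598*m^5 + 20.403*m^4 + 8.8046*m^3 + 25.3827*m^2 + 28.8466*m + 7.9833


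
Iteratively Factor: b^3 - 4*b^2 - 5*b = (b)*(b^2 - 4*b - 5) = b*(b + 1)*(b - 5)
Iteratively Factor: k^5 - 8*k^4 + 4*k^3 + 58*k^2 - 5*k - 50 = (k - 5)*(k^4 - 3*k^3 - 11*k^2 + 3*k + 10) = (k - 5)*(k + 1)*(k^3 - 4*k^2 - 7*k + 10) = (k - 5)*(k + 1)*(k + 2)*(k^2 - 6*k + 5) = (k - 5)^2*(k + 1)*(k + 2)*(k - 1)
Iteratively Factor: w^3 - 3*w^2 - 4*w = (w + 1)*(w^2 - 4*w) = w*(w + 1)*(w - 4)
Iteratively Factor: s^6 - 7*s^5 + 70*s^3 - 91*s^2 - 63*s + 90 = (s - 3)*(s^5 - 4*s^4 - 12*s^3 + 34*s^2 + 11*s - 30) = (s - 3)*(s - 2)*(s^4 - 2*s^3 - 16*s^2 + 2*s + 15) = (s - 5)*(s - 3)*(s - 2)*(s^3 + 3*s^2 - s - 3) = (s - 5)*(s - 3)*(s - 2)*(s + 3)*(s^2 - 1) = (s - 5)*(s - 3)*(s - 2)*(s - 1)*(s + 3)*(s + 1)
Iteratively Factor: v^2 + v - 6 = (v - 2)*(v + 3)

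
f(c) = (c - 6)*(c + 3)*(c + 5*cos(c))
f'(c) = (1 - 5*sin(c))*(c - 6)*(c + 3) + (c - 6)*(c + 5*cos(c)) + (c + 3)*(c + 5*cos(c)) = -(c - 6)*(c + 3)*(5*sin(c) - 1) + (c - 6)*(c + 5*cos(c)) + (c + 3)*(c + 5*cos(c))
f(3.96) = -7.71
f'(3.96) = -63.35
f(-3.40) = -30.96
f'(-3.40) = 79.65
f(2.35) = 22.72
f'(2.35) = 47.96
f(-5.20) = -70.41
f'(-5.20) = -45.91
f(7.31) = 133.68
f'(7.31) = 70.73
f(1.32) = -51.77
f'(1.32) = 76.79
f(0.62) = -91.33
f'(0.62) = 28.85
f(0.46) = -94.70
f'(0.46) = 13.10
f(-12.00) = -1260.48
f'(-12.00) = -62.54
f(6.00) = 0.00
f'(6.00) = 97.21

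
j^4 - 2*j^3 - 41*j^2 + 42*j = j*(j - 7)*(j - 1)*(j + 6)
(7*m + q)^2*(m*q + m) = 49*m^3*q + 49*m^3 + 14*m^2*q^2 + 14*m^2*q + m*q^3 + m*q^2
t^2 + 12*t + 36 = (t + 6)^2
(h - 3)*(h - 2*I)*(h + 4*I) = h^3 - 3*h^2 + 2*I*h^2 + 8*h - 6*I*h - 24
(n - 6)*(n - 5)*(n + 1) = n^3 - 10*n^2 + 19*n + 30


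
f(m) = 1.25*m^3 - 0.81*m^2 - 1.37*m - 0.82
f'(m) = 3.75*m^2 - 1.62*m - 1.37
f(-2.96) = -36.28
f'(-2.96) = 36.28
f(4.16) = 69.45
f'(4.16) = 56.79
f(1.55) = -0.23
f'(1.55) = 5.13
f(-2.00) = -11.32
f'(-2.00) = 16.87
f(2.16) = 5.04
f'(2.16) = 12.63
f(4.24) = 74.09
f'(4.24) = 59.18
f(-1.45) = -4.35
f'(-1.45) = 8.86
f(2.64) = 12.92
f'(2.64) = 20.49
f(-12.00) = -2261.02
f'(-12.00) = 558.07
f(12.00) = 2026.10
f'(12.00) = 519.19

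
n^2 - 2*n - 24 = (n - 6)*(n + 4)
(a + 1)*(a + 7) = a^2 + 8*a + 7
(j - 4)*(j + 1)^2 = j^3 - 2*j^2 - 7*j - 4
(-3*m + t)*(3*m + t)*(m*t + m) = -9*m^3*t - 9*m^3 + m*t^3 + m*t^2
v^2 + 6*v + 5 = (v + 1)*(v + 5)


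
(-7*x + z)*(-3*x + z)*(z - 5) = 21*x^2*z - 105*x^2 - 10*x*z^2 + 50*x*z + z^3 - 5*z^2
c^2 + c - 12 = (c - 3)*(c + 4)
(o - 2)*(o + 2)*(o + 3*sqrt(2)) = o^3 + 3*sqrt(2)*o^2 - 4*o - 12*sqrt(2)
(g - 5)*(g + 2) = g^2 - 3*g - 10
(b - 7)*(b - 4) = b^2 - 11*b + 28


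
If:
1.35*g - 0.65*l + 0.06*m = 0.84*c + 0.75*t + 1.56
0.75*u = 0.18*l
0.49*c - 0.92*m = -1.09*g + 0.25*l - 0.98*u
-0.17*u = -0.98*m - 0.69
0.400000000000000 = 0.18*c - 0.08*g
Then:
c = 0.0751940538322381*u + 1.63202885232258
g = 0.169186621122536*u - 1.3279350822742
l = 4.16666666666667*u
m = 0.173469387755102*u - 0.704081632653061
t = -3.37691498236225*u - 6.35448199330709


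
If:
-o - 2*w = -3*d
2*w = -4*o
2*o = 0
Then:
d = 0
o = 0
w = 0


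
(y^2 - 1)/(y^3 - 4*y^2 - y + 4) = 1/(y - 4)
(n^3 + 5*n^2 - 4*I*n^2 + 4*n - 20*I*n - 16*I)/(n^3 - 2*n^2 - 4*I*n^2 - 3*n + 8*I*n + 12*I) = (n + 4)/(n - 3)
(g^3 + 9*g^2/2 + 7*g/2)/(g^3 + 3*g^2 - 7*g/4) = 2*(g + 1)/(2*g - 1)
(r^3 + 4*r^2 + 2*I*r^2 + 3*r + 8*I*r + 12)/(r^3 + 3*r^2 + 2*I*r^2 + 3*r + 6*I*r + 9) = (r + 4)/(r + 3)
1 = 1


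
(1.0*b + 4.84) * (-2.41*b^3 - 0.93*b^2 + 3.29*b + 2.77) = -2.41*b^4 - 12.5944*b^3 - 1.2112*b^2 + 18.6936*b + 13.4068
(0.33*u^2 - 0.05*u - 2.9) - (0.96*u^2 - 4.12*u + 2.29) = -0.63*u^2 + 4.07*u - 5.19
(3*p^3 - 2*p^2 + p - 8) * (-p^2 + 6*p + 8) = -3*p^5 + 20*p^4 + 11*p^3 - 2*p^2 - 40*p - 64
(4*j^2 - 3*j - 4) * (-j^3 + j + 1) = -4*j^5 + 3*j^4 + 8*j^3 + j^2 - 7*j - 4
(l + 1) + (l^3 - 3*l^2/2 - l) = l^3 - 3*l^2/2 + 1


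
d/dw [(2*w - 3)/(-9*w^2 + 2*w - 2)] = 2*(9*w^2 - 27*w + 1)/(81*w^4 - 36*w^3 + 40*w^2 - 8*w + 4)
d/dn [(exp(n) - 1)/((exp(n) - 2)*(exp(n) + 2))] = (-exp(2*n) + 2*exp(n) - 4)*exp(n)/(exp(4*n) - 8*exp(2*n) + 16)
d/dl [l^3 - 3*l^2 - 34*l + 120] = 3*l^2 - 6*l - 34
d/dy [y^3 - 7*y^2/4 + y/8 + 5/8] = 3*y^2 - 7*y/2 + 1/8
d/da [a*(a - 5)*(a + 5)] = 3*a^2 - 25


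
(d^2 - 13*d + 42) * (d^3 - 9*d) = d^5 - 13*d^4 + 33*d^3 + 117*d^2 - 378*d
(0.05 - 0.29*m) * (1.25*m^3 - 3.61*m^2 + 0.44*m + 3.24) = -0.3625*m^4 + 1.1094*m^3 - 0.3081*m^2 - 0.9176*m + 0.162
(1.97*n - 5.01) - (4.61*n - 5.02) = 0.00999999999999979 - 2.64*n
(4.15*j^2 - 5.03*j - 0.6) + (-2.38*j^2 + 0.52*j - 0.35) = 1.77*j^2 - 4.51*j - 0.95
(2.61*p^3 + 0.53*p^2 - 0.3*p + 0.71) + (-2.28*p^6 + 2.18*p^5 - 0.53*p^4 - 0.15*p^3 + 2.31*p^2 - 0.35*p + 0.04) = -2.28*p^6 + 2.18*p^5 - 0.53*p^4 + 2.46*p^3 + 2.84*p^2 - 0.65*p + 0.75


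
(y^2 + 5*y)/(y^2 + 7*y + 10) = y/(y + 2)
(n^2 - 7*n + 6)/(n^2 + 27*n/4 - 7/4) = 4*(n^2 - 7*n + 6)/(4*n^2 + 27*n - 7)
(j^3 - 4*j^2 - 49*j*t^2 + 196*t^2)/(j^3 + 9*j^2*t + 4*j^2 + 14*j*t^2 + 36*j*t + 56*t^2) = (j^2 - 7*j*t - 4*j + 28*t)/(j^2 + 2*j*t + 4*j + 8*t)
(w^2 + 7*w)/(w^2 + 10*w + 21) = w/(w + 3)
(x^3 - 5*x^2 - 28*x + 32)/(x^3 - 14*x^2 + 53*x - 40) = (x + 4)/(x - 5)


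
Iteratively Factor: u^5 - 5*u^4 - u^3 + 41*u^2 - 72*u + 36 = (u - 1)*(u^4 - 4*u^3 - 5*u^2 + 36*u - 36) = (u - 1)*(u + 3)*(u^3 - 7*u^2 + 16*u - 12) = (u - 3)*(u - 1)*(u + 3)*(u^2 - 4*u + 4) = (u - 3)*(u - 2)*(u - 1)*(u + 3)*(u - 2)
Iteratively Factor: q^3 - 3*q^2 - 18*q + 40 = (q - 2)*(q^2 - q - 20) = (q - 2)*(q + 4)*(q - 5)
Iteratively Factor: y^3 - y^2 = (y)*(y^2 - y) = y^2*(y - 1)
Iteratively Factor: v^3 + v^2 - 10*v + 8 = (v - 1)*(v^2 + 2*v - 8) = (v - 1)*(v + 4)*(v - 2)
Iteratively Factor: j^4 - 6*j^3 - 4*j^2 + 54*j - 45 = (j - 5)*(j^3 - j^2 - 9*j + 9) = (j - 5)*(j - 1)*(j^2 - 9) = (j - 5)*(j - 1)*(j + 3)*(j - 3)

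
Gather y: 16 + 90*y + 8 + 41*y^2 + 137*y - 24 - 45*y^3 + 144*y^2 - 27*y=-45*y^3 + 185*y^2 + 200*y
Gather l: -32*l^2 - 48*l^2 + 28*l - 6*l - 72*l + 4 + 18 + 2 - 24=-80*l^2 - 50*l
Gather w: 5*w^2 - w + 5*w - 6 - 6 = 5*w^2 + 4*w - 12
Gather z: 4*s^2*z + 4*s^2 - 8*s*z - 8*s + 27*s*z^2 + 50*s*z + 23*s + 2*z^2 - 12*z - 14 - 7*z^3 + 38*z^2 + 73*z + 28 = 4*s^2 + 15*s - 7*z^3 + z^2*(27*s + 40) + z*(4*s^2 + 42*s + 61) + 14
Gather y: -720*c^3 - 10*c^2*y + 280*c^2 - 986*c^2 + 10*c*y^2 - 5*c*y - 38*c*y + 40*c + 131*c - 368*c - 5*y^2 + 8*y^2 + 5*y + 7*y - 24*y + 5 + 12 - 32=-720*c^3 - 706*c^2 - 197*c + y^2*(10*c + 3) + y*(-10*c^2 - 43*c - 12) - 15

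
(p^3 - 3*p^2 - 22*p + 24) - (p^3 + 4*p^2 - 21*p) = -7*p^2 - p + 24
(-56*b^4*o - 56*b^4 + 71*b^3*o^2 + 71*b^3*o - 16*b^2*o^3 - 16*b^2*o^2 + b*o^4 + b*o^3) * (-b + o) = 56*b^5*o + 56*b^5 - 127*b^4*o^2 - 127*b^4*o + 87*b^3*o^3 + 87*b^3*o^2 - 17*b^2*o^4 - 17*b^2*o^3 + b*o^5 + b*o^4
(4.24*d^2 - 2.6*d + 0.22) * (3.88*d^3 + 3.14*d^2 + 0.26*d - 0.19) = 16.4512*d^5 + 3.2256*d^4 - 6.208*d^3 - 0.7908*d^2 + 0.5512*d - 0.0418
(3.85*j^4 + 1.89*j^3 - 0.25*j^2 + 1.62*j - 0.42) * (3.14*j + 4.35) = 12.089*j^5 + 22.6821*j^4 + 7.4365*j^3 + 3.9993*j^2 + 5.7282*j - 1.827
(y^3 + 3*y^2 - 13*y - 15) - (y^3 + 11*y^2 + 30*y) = -8*y^2 - 43*y - 15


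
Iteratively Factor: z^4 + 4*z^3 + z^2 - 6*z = (z)*(z^3 + 4*z^2 + z - 6) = z*(z + 3)*(z^2 + z - 2) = z*(z - 1)*(z + 3)*(z + 2)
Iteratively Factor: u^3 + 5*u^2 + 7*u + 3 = (u + 1)*(u^2 + 4*u + 3) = (u + 1)^2*(u + 3)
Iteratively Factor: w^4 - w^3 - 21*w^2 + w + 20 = (w - 5)*(w^3 + 4*w^2 - w - 4) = (w - 5)*(w + 4)*(w^2 - 1) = (w - 5)*(w - 1)*(w + 4)*(w + 1)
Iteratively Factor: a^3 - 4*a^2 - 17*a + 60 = (a - 5)*(a^2 + a - 12) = (a - 5)*(a + 4)*(a - 3)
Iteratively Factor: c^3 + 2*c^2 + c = (c + 1)*(c^2 + c) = (c + 1)^2*(c)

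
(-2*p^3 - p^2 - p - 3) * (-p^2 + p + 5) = 2*p^5 - p^4 - 10*p^3 - 3*p^2 - 8*p - 15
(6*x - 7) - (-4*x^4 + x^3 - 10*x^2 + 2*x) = 4*x^4 - x^3 + 10*x^2 + 4*x - 7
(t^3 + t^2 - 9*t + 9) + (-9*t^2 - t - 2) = t^3 - 8*t^2 - 10*t + 7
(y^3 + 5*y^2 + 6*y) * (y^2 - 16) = y^5 + 5*y^4 - 10*y^3 - 80*y^2 - 96*y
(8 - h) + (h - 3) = 5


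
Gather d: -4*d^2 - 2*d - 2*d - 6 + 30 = -4*d^2 - 4*d + 24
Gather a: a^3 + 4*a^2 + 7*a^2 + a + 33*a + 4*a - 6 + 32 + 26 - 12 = a^3 + 11*a^2 + 38*a + 40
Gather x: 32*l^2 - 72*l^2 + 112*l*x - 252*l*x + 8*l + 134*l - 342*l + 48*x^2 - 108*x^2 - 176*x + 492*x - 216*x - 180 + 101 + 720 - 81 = -40*l^2 - 200*l - 60*x^2 + x*(100 - 140*l) + 560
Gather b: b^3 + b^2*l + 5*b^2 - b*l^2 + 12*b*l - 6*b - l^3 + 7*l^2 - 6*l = b^3 + b^2*(l + 5) + b*(-l^2 + 12*l - 6) - l^3 + 7*l^2 - 6*l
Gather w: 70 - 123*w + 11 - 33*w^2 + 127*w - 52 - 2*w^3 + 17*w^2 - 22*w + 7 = -2*w^3 - 16*w^2 - 18*w + 36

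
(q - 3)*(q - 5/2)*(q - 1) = q^3 - 13*q^2/2 + 13*q - 15/2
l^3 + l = l*(l - I)*(l + I)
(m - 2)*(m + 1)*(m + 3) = m^3 + 2*m^2 - 5*m - 6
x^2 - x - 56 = (x - 8)*(x + 7)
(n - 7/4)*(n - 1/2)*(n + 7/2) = n^3 + 5*n^2/4 - 7*n + 49/16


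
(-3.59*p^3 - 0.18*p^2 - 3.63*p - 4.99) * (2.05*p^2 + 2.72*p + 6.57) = -7.3595*p^5 - 10.1338*p^4 - 31.5174*p^3 - 21.2857*p^2 - 37.4219*p - 32.7843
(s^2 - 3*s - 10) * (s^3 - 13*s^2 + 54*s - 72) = s^5 - 16*s^4 + 83*s^3 - 104*s^2 - 324*s + 720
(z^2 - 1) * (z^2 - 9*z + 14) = z^4 - 9*z^3 + 13*z^2 + 9*z - 14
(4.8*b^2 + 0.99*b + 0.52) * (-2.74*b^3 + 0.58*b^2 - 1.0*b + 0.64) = -13.152*b^5 + 0.0713999999999997*b^4 - 5.6506*b^3 + 2.3836*b^2 + 0.1136*b + 0.3328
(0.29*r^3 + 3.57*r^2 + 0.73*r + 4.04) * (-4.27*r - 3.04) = -1.2383*r^4 - 16.1255*r^3 - 13.9699*r^2 - 19.47*r - 12.2816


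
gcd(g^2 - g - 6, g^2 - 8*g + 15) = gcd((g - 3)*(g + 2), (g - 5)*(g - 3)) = g - 3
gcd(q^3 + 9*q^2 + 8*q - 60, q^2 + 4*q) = 1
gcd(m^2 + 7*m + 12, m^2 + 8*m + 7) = 1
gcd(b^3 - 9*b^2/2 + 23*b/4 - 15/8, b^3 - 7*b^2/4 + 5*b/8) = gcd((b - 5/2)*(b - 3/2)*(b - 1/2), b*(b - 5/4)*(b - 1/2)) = b - 1/2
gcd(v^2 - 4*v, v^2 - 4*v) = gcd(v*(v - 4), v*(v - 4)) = v^2 - 4*v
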